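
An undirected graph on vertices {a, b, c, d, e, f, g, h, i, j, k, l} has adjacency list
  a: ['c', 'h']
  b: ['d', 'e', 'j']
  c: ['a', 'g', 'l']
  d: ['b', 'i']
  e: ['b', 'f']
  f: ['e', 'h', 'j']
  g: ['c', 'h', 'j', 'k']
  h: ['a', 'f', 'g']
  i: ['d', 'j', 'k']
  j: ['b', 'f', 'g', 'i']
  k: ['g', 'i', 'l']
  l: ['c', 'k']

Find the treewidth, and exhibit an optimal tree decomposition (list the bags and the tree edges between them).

Treewidth 3.
One such decomposition:
Bags: B1 = {b, d, e, f}  B2 = {b, d, f, j}  B3 = {d, f, i, j}  B4 = {f, h, i, j}  B5 = {g, h, i, j}  B6 = {g, h, i, k}  B7 = {a, g, h, k}  B8 = {a, c, g, k}  B9 = {a, c, k, l}
Tree: B1–B2, B2–B3, B3–B4, B4–B5, B5–B6, B6–B7, B7–B8, B8–B9

The largest bag has 4 vertices, giving width 3; this decomposition certifies tw(G) ≤ 3. For the lower bound: the 4 vertex sets {b,d,e}, {f}, {j}, {g,h,i,k} are disjoint, each induces a connected subgraph, and every pair is joined by at least one edge of G. Contracting each set to a single vertex therefore yields K_{4} as a minor, and since treewidth is minor-monotone, tw(G) ≥ tw(K_{4}) = 3. The upper and lower bounds meet at 3, so that is the treewidth.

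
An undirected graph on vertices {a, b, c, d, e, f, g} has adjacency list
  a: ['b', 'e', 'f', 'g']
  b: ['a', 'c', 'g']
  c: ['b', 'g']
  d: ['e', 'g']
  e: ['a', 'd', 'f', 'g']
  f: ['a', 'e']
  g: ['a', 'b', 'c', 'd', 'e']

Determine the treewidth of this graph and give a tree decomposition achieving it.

Treewidth 2.
One optimal decomposition is:
Bags: B1 = {a, e, g}  B2 = {a, e, f}  B3 = {a, b, g}  B4 = {d, e, g}  B5 = {b, c, g}
Tree: B1–B2, B1–B3, B1–B4, B3–B5

Every bag has size at most 3, so the width is 3 − 1 = 2 and tw(G) ≤ 2. Conversely, {d, e, g} is a clique of size 3, and the vertices of any clique must share a bag in every tree decomposition; so some bag has ≥ 3 vertices and tw(G) ≥ 2. Therefore the treewidth is 2.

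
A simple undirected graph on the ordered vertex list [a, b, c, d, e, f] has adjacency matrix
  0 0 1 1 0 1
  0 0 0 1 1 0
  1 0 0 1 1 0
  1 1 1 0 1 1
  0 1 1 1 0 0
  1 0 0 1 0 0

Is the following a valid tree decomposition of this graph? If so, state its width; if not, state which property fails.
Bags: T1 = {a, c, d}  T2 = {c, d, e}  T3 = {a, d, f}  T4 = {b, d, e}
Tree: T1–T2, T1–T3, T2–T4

Yes; width 2.

Checking the three conditions: (i) the bags cover all of {a, b, c, d, e, f}; (ii) for each edge, some bag contains both endpoints; (iii) the bags containing any fixed vertex form a subtree. All hold, so the decomposition is valid with width 3 − 1 = 2.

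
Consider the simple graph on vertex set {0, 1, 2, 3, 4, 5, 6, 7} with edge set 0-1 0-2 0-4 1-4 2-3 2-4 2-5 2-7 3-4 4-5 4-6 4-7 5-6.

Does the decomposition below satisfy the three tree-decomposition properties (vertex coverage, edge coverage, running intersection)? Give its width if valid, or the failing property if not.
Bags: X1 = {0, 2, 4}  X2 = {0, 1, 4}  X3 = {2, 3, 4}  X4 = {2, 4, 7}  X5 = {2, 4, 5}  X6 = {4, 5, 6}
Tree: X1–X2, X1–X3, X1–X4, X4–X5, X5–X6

Every vertex of G appears in some bag (union = {0, 1, 2, 3, 4, 5, 6, 7}); every edge is covered by a bag; and for each vertex v the set of bags containing v is connected in the bag tree. The decomposition is therefore valid. The largest bag has 3 vertices, so the width is 2.

Yes; width 2.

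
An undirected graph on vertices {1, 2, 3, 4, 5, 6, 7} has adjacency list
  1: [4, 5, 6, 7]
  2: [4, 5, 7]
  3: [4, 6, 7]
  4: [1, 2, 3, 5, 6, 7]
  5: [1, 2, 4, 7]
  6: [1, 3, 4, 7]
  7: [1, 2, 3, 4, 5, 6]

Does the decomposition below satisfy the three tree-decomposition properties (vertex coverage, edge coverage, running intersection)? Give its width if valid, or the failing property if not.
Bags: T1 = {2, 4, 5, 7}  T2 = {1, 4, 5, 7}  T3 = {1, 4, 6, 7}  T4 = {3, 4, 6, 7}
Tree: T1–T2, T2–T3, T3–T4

Yes; width 3.

Vertex coverage: the bags together contain {1, 2, 3, 4, 5, 6, 7}, the full vertex set. Edge coverage: each edge of G has both endpoints in at least one bag. Running intersection: for every vertex, the bags containing it form a connected subtree. All three properties hold, so this is a valid tree decomposition of width max|bag| − 1 = 3, and hence tw(G) ≤ 3.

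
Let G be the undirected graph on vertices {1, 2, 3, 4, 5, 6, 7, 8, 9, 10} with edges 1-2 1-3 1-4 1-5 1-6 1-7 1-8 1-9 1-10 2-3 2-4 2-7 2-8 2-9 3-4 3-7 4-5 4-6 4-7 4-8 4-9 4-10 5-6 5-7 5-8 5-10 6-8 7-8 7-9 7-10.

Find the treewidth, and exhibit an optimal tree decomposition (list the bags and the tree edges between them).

The largest bag has 5 vertices, giving width 4; this decomposition certifies tw(G) ≤ 4. For the lower bound, the 5 vertices {1, 4, 5, 6, 8} are pairwise adjacent, and any tree decomposition puts a clique entirely inside one bag — forcing width ≥ 4. Therefore the treewidth is 4.

Treewidth 4.
One such decomposition:
Bags: B1 = {1, 2, 4, 7, 8}  B2 = {1, 4, 5, 7, 8}  B3 = {1, 4, 5, 6, 8}  B4 = {1, 2, 3, 4, 7}  B5 = {1, 4, 5, 7, 10}  B6 = {1, 2, 4, 7, 9}
Tree: B1–B2, B2–B3, B1–B4, B2–B5, B1–B6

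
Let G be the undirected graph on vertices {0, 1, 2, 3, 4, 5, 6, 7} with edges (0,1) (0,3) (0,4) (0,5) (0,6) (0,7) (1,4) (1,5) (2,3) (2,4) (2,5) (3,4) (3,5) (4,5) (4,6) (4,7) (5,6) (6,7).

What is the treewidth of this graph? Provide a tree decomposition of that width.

The largest bag has 4 vertices, giving width 3; this decomposition certifies tw(G) ≤ 3. Conversely, {0, 1, 4, 5} is a clique of size 4, and the vertices of any clique must share a bag in every tree decomposition; so some bag has ≥ 4 vertices and tw(G) ≥ 3. Hence tw(G) = 3 exactly.

Treewidth 3.
One such decomposition:
Bags: B1 = {0, 3, 4, 5}  B2 = {2, 3, 4, 5}  B3 = {0, 1, 4, 5}  B4 = {0, 4, 5, 6}  B5 = {0, 4, 6, 7}
Tree: B1–B2, B1–B3, B3–B4, B4–B5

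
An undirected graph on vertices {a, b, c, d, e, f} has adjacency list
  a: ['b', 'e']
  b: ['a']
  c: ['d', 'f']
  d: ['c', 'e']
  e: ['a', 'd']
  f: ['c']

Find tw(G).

A width-1 tree decomposition is:
Bags: B1 = {a, e}  B2 = {d, e}  B3 = {c, d}  B4 = {a, b}  B5 = {c, f}
Tree: B1–B2, B2–B3, B1–B4, B3–B5
The largest bag has 2 vertices, giving width 1; this decomposition certifies tw(G) ≤ 1. G has an edge, so its treewidth is at least 1. Therefore the treewidth is 1.

1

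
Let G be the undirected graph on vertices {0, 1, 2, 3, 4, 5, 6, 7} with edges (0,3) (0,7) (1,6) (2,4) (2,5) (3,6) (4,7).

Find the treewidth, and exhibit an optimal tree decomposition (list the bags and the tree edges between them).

The largest bag has 2 vertices, giving width 1; this decomposition certifies tw(G) ≤ 1. Any graph with an edge has treewidth ≥ 1, and G has the edge 1–6. Combining the bounds, tw(G) = 1.

Treewidth 1.
One such decomposition:
Bags: B1 = {1, 6}  B2 = {3, 6}  B3 = {0, 3}  B4 = {0, 7}  B5 = {4, 7}  B6 = {2, 4}  B7 = {2, 5}
Tree: B1–B2, B2–B3, B3–B4, B4–B5, B5–B6, B6–B7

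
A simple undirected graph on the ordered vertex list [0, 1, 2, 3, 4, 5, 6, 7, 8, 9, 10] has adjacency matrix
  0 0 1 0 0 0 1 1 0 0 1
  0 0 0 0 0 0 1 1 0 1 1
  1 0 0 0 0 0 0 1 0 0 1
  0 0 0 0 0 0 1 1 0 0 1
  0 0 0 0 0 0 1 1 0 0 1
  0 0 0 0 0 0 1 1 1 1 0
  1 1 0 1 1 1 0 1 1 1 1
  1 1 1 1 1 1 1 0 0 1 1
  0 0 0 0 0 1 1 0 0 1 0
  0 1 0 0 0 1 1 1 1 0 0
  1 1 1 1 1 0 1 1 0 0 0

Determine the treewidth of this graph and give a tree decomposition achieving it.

Every bag has size at most 4, so the width is 4 − 1 = 3 and tw(G) ≤ 3. Conversely, {0, 2, 7, 10} is a clique of size 4, and the vertices of any clique must share a bag in every tree decomposition; so some bag has ≥ 4 vertices and tw(G) ≥ 3. Therefore the treewidth is 3.

Treewidth 3.
One such decomposition:
Bags: B1 = {1, 6, 7, 9}  B2 = {5, 6, 7, 9}  B3 = {1, 6, 7, 10}  B4 = {3, 6, 7, 10}  B5 = {4, 6, 7, 10}  B6 = {0, 6, 7, 10}  B7 = {5, 6, 8, 9}  B8 = {0, 2, 7, 10}
Tree: B1–B2, B1–B3, B3–B4, B3–B5, B3–B6, B2–B7, B6–B8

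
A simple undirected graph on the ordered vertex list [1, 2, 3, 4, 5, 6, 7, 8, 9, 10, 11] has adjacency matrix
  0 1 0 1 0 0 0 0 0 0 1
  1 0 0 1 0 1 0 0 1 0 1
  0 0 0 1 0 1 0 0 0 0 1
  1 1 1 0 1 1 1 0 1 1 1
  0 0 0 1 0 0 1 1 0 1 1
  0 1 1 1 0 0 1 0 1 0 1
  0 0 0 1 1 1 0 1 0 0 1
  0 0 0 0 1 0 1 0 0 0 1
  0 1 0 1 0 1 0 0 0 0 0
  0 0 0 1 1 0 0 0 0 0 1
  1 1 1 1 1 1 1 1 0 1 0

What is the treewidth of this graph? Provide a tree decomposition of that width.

Every bag has size at most 4, so the width is 4 − 1 = 3 and tw(G) ≤ 3. For the lower bound, the 4 vertices {5, 7, 8, 11} are pairwise adjacent, and any tree decomposition puts a clique entirely inside one bag — forcing width ≥ 3. Hence tw(G) = 3 exactly.

Treewidth 3.
One optimal decomposition is:
Bags: B1 = {2, 4, 6, 11}  B2 = {1, 2, 4, 11}  B3 = {4, 6, 7, 11}  B4 = {4, 5, 7, 11}  B5 = {3, 4, 6, 11}  B6 = {4, 5, 10, 11}  B7 = {5, 7, 8, 11}  B8 = {2, 4, 6, 9}
Tree: B1–B2, B1–B3, B3–B4, B3–B5, B4–B6, B4–B7, B1–B8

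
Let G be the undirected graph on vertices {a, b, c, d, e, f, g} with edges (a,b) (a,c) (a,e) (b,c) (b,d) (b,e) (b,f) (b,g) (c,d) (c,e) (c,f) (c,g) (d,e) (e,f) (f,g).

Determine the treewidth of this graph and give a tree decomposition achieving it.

Treewidth 3.
One such decomposition:
Bags: B1 = {a, b, c, e}  B2 = {b, c, e, f}  B3 = {b, c, f, g}  B4 = {b, c, d, e}
Tree: B1–B2, B2–B3, B2–B4

The largest bag has 4 vertices, giving width 3; this decomposition certifies tw(G) ≤ 3. Conversely, {b, c, f, g} is a clique of size 4, and the vertices of any clique must share a bag in every tree decomposition; so some bag has ≥ 4 vertices and tw(G) ≥ 3. The upper and lower bounds meet at 3, so that is the treewidth.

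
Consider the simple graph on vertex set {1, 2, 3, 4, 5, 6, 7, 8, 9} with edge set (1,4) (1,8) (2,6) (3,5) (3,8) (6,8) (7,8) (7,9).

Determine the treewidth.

A width-1 tree decomposition is:
Bags: B1 = {1, 8}  B2 = {6, 8}  B3 = {7, 8}  B4 = {3, 8}  B5 = {7, 9}  B6 = {2, 6}  B7 = {1, 4}  B8 = {3, 5}
Tree: B1–B2, B1–B3, B3–B4, B3–B5, B2–B6, B1–B7, B4–B8
The largest bag has 2 vertices, giving width 1; this decomposition certifies tw(G) ≤ 1. Since G has at least one edge (e.g. 1–8), it is not an edgeless graph, so tw(G) ≥ 1. Combining the bounds, tw(G) = 1.

1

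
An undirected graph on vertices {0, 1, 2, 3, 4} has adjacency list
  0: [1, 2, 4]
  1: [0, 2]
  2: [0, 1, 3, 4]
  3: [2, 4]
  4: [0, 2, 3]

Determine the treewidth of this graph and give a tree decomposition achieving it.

Treewidth 2.
One optimal decomposition is:
Bags: B1 = {0, 1, 2}  B2 = {0, 2, 4}  B3 = {2, 3, 4}
Tree: B1–B2, B2–B3

Every bag has size at most 3, so the width is 3 − 1 = 2 and tw(G) ≤ 2. On the other hand G contains the 3-clique {0, 1, 2}. A clique must lie in a single bag of any decomposition, so no decomposition can have width below 2. Combining the bounds, tw(G) = 2.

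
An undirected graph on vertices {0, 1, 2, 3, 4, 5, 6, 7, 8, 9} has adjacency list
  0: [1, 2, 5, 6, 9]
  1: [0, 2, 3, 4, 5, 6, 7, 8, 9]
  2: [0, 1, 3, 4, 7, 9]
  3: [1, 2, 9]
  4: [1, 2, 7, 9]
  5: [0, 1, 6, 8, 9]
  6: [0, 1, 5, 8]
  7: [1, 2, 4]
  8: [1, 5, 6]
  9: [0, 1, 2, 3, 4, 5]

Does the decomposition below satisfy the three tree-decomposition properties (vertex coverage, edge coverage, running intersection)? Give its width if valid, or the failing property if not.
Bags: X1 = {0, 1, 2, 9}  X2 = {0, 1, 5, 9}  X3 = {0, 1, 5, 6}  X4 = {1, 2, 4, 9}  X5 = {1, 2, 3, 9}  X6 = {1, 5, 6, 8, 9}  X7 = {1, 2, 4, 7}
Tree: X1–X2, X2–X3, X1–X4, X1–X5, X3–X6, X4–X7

No — bags containing vertex 9 are not connected in the tree.

A tree decomposition must satisfy three properties: every vertex lies in some bag; for every edge, both endpoints lie together in some bag; and for every vertex, the bags containing it form a connected subtree. Here bags containing vertex 9 are not connected in the tree, so the decomposition is invalid.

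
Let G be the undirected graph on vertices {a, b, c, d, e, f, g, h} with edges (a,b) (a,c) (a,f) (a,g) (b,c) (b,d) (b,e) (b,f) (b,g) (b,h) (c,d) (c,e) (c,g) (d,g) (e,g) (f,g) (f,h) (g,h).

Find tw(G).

3

A width-3 tree decomposition is:
Bags: B1 = {b, c, d, g}  B2 = {a, b, c, g}  B3 = {a, b, f, g}  B4 = {b, f, g, h}  B5 = {b, c, e, g}
Tree: B1–B2, B2–B3, B3–B4, B2–B5
The largest bag has 4 vertices, giving width 3; this decomposition certifies tw(G) ≤ 3. For the lower bound, the 4 vertices {b, f, g, h} are pairwise adjacent, and any tree decomposition puts a clique entirely inside one bag — forcing width ≥ 3. Therefore the treewidth is 3.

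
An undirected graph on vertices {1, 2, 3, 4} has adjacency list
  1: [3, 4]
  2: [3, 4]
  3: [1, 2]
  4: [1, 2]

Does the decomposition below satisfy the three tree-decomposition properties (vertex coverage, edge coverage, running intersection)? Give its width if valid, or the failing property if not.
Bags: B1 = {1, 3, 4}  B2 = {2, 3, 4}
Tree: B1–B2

Every vertex of G appears in some bag (union = {1, 2, 3, 4}); every edge is covered by a bag; and for each vertex v the set of bags containing v is connected in the bag tree. The decomposition is therefore valid. The largest bag has 3 vertices, so the width is 2.

Yes; width 2.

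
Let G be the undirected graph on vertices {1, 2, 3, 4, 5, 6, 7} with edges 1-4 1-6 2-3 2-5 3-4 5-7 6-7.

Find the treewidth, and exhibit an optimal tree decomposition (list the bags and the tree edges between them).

Treewidth 2.
Bags: B1 = {5, 6, 7}  B2 = {1, 5, 6}  B3 = {1, 4, 5}  B4 = {3, 4, 5}  B5 = {2, 3, 5}
Tree: B1–B2, B2–B3, B3–B4, B4–B5

Each bag holds 3 vertices, so the decomposition has width 2, which upper-bounds the treewidth. Since 5–7–6–1–4–3–2–5 is a cycle in G, G is not acyclic. Forests are exactly the graphs of treewidth ≤ 1, so tw(G) ≥ 2. Hence tw(G) = 2 exactly.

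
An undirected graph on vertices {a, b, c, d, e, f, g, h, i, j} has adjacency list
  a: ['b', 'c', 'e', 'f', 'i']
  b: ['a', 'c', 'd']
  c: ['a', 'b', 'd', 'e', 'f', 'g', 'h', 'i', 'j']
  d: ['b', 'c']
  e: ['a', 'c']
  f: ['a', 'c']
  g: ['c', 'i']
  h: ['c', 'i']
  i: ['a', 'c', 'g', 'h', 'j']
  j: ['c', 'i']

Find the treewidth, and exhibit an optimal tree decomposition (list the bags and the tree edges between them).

Treewidth 2.
Bags: B1 = {c, i, j}  B2 = {a, c, i}  B3 = {a, c, f}  B4 = {a, b, c}  B5 = {b, c, d}  B6 = {a, c, e}  B7 = {c, g, i}  B8 = {c, h, i}
Tree: B1–B2, B2–B3, B3–B4, B4–B5, B3–B6, B2–B7, B1–B8

Every bag has size at most 3, so the width is 3 − 1 = 2 and tw(G) ≤ 2. Conversely, {b, c, d} is a clique of size 3, and the vertices of any clique must share a bag in every tree decomposition; so some bag has ≥ 3 vertices and tw(G) ≥ 2. Combining the bounds, tw(G) = 2.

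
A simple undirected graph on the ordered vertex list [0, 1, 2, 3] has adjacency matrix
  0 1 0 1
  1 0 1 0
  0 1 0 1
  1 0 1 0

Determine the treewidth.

2

A width-2 tree decomposition is:
Bags: B1 = {0, 1, 2}  B2 = {0, 2, 3}
Tree: B1–B2
The largest bag has 3 vertices, giving width 2; this decomposition certifies tw(G) ≤ 2. Since 2–1–0–3–2 is a cycle in G, G is not acyclic. Forests are exactly the graphs of treewidth ≤ 1, so tw(G) ≥ 2. Hence tw(G) = 2 exactly.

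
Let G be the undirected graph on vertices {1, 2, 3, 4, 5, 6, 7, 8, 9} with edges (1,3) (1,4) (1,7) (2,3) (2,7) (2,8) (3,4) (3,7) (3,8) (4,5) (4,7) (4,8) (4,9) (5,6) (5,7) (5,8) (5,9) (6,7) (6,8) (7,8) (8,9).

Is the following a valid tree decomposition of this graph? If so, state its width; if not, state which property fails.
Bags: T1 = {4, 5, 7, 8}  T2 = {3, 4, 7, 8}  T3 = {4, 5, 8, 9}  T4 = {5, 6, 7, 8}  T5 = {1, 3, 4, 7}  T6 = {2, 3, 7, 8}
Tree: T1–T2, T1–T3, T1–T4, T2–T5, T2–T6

Yes; width 3.

Every vertex of G appears in some bag (union = {1, 2, 3, 4, 5, 6, 7, 8, 9}); every edge is covered by a bag; and for each vertex v the set of bags containing v is connected in the bag tree. The decomposition is therefore valid. The largest bag has 4 vertices, so the width is 3.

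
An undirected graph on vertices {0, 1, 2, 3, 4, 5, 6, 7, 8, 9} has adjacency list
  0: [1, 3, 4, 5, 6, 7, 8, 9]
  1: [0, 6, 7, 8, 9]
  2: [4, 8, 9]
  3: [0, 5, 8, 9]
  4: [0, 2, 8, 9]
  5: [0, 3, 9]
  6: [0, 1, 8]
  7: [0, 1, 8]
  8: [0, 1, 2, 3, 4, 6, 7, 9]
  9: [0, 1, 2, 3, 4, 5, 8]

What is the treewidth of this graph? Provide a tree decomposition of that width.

Treewidth 3.
Bags: B1 = {0, 1, 6, 8}  B2 = {0, 1, 8, 9}  B3 = {0, 3, 8, 9}  B4 = {0, 1, 7, 8}  B5 = {0, 3, 5, 9}  B6 = {0, 4, 8, 9}  B7 = {2, 4, 8, 9}
Tree: B1–B2, B2–B3, B1–B4, B3–B5, B2–B6, B6–B7

Each bag holds 4 vertices, so the decomposition has width 3, which upper-bounds the treewidth. Conversely, {0, 1, 8, 9} is a clique of size 4, and the vertices of any clique must share a bag in every tree decomposition; so some bag has ≥ 4 vertices and tw(G) ≥ 3. Therefore the treewidth is 3.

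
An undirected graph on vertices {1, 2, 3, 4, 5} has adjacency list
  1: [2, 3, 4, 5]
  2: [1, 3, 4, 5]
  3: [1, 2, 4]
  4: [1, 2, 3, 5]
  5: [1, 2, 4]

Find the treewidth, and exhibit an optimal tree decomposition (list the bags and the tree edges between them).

Treewidth 3.
Bags: B1 = {1, 2, 3, 4}  B2 = {1, 2, 4, 5}
Tree: B1–B2

Every bag has size at most 4, so the width is 4 − 1 = 3 and tw(G) ≤ 3. For the lower bound, the 4 vertices {1, 2, 3, 4} are pairwise adjacent, and any tree decomposition puts a clique entirely inside one bag — forcing width ≥ 3. The upper and lower bounds meet at 3, so that is the treewidth.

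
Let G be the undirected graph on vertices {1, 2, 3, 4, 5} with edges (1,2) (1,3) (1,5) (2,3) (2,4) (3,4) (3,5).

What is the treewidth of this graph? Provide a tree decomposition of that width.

Treewidth 2.
Bags: B1 = {1, 2, 3}  B2 = {2, 3, 4}  B3 = {1, 3, 5}
Tree: B1–B2, B1–B3

The largest bag has 3 vertices, giving width 2; this decomposition certifies tw(G) ≤ 2. On the other hand G contains the 3-clique {1, 2, 3}. A clique must lie in a single bag of any decomposition, so no decomposition can have width below 2. Combining the bounds, tw(G) = 2.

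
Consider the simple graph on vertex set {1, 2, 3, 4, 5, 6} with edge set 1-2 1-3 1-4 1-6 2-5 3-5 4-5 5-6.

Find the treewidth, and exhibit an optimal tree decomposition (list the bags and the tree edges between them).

Every bag has size at most 3, so the width is 3 − 1 = 2 and tw(G) ≤ 2. The edges 3–5–4–1–3 form a cycle, so G is not a tree and its treewidth is at least 2. Therefore the treewidth is 2.

Treewidth 2.
One such decomposition:
Bags: B1 = {1, 3, 5}  B2 = {1, 4, 5}  B3 = {1, 2, 5}  B4 = {1, 5, 6}
Tree: B1–B2, B2–B3, B3–B4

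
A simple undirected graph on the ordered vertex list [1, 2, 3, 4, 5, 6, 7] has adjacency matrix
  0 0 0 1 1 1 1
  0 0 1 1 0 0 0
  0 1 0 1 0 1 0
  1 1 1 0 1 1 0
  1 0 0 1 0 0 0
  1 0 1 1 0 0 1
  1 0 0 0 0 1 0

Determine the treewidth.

2

A width-2 tree decomposition is:
Bags: B1 = {3, 4, 6}  B2 = {1, 4, 6}  B3 = {2, 3, 4}  B4 = {1, 4, 5}  B5 = {1, 6, 7}
Tree: B1–B2, B1–B3, B2–B4, B2–B5
Each bag holds 3 vertices, so the decomposition has width 2, which upper-bounds the treewidth. On the other hand G contains the 3-clique {1, 4, 5}. A clique must lie in a single bag of any decomposition, so no decomposition can have width below 2. Hence tw(G) = 2 exactly.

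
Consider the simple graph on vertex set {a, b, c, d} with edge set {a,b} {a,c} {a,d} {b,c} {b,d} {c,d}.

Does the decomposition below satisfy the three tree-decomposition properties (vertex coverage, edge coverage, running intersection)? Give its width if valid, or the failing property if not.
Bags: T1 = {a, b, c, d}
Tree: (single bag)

Vertex coverage: the bags together contain {a, b, c, d}, the full vertex set. Edge coverage: each edge of G has both endpoints in at least one bag. Running intersection: for every vertex, the bags containing it form a connected subtree. All three properties hold, so this is a valid tree decomposition of width max|bag| − 1 = 3, and hence tw(G) ≤ 3.

Yes; width 3.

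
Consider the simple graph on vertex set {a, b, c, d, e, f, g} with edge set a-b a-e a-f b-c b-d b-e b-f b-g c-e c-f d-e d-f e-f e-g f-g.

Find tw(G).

3

A width-3 tree decomposition is:
Bags: B1 = {b, d, e, f}  B2 = {b, e, f, g}  B3 = {a, b, e, f}  B4 = {b, c, e, f}
Tree: B1–B2, B1–B3, B1–B4
Every bag has size at most 4, so the width is 4 − 1 = 3 and tw(G) ≤ 3. Conversely, {b, d, e, f} is a clique of size 4, and the vertices of any clique must share a bag in every tree decomposition; so some bag has ≥ 4 vertices and tw(G) ≥ 3. Therefore the treewidth is 3.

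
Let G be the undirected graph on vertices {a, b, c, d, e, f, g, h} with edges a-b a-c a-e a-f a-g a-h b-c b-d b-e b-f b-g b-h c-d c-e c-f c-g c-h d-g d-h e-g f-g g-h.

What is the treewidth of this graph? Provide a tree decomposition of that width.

Every bag has size at most 5, so the width is 5 − 1 = 4 and tw(G) ≤ 4. For the lower bound, the 5 vertices {b, c, d, g, h} are pairwise adjacent, and any tree decomposition puts a clique entirely inside one bag — forcing width ≥ 4. Hence tw(G) = 4 exactly.

Treewidth 4.
One such decomposition:
Bags: B1 = {a, b, c, e, g}  B2 = {a, b, c, g, h}  B3 = {b, c, d, g, h}  B4 = {a, b, c, f, g}
Tree: B1–B2, B2–B3, B1–B4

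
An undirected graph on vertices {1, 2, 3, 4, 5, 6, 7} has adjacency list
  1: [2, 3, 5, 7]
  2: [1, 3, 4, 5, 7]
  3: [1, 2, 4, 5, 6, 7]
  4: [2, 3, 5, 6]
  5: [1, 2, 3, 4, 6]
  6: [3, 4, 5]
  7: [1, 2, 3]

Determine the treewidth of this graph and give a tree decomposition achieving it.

Treewidth 3.
One such decomposition:
Bags: B1 = {2, 3, 4, 5}  B2 = {1, 2, 3, 5}  B3 = {3, 4, 5, 6}  B4 = {1, 2, 3, 7}
Tree: B1–B2, B1–B3, B2–B4

Each bag holds 4 vertices, so the decomposition has width 3, which upper-bounds the treewidth. Conversely, {1, 2, 3, 5} is a clique of size 4, and the vertices of any clique must share a bag in every tree decomposition; so some bag has ≥ 4 vertices and tw(G) ≥ 3. Combining the bounds, tw(G) = 3.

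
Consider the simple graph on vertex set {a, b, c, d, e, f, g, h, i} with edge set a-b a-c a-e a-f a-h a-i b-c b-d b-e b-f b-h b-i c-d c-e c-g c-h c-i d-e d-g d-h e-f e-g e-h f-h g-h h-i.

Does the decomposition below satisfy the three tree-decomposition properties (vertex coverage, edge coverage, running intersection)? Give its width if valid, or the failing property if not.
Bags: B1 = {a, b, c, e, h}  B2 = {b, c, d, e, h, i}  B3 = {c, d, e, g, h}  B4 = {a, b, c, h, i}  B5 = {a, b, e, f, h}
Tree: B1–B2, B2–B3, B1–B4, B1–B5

No — bags containing vertex i are not connected in the tree.

A tree decomposition must satisfy three properties: every vertex lies in some bag; for every edge, both endpoints lie together in some bag; and for every vertex, the bags containing it form a connected subtree. Here bags containing vertex i are not connected in the tree, so the decomposition is invalid.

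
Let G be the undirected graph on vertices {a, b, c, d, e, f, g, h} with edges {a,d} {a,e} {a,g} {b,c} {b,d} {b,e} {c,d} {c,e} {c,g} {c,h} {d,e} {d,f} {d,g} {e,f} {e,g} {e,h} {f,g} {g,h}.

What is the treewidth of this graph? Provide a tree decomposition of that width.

The largest bag has 4 vertices, giving width 3; this decomposition certifies tw(G) ≤ 3. On the other hand G contains the 4-clique {d, e, f, g}. A clique must lie in a single bag of any decomposition, so no decomposition can have width below 3. Hence tw(G) = 3 exactly.

Treewidth 3.
One optimal decomposition is:
Bags: B1 = {a, d, e, g}  B2 = {c, d, e, g}  B3 = {d, e, f, g}  B4 = {c, e, g, h}  B5 = {b, c, d, e}
Tree: B1–B2, B2–B3, B2–B4, B2–B5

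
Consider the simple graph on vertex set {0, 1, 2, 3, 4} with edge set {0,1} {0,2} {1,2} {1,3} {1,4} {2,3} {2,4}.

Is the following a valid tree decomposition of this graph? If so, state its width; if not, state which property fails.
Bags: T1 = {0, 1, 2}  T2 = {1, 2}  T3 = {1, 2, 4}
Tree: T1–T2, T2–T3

No — vertex 3 appears in no bag.

A tree decomposition must satisfy three properties: every vertex lies in some bag; for every edge, both endpoints lie together in some bag; and for every vertex, the bags containing it form a connected subtree. Here vertex 3 appears in no bag, so the decomposition is invalid.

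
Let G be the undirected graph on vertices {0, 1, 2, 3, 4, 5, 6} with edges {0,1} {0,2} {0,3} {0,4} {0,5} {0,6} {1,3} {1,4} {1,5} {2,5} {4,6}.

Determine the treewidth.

2

A width-2 tree decomposition is:
Bags: B1 = {0, 1, 5}  B2 = {0, 1, 4}  B3 = {0, 1, 3}  B4 = {0, 2, 5}  B5 = {0, 4, 6}
Tree: B1–B2, B2–B3, B1–B4, B2–B5
The largest bag has 3 vertices, giving width 2; this decomposition certifies tw(G) ≤ 2. For the lower bound, the 3 vertices {0, 1, 3} are pairwise adjacent, and any tree decomposition puts a clique entirely inside one bag — forcing width ≥ 2. Combining the bounds, tw(G) = 2.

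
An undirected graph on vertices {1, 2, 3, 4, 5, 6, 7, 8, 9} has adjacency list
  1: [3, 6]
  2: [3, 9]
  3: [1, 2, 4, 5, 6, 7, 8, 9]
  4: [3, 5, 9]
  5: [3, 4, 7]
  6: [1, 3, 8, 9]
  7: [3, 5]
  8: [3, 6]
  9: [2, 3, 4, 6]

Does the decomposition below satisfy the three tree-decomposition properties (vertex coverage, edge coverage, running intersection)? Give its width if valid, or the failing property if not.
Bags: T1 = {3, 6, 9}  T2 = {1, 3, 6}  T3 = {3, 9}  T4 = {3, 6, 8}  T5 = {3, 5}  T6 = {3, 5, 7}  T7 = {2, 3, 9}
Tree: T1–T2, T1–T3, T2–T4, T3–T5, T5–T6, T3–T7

No — vertex 4 appears in no bag.

A tree decomposition must satisfy three properties: every vertex lies in some bag; for every edge, both endpoints lie together in some bag; and for every vertex, the bags containing it form a connected subtree. Here vertex 4 appears in no bag, so the decomposition is invalid.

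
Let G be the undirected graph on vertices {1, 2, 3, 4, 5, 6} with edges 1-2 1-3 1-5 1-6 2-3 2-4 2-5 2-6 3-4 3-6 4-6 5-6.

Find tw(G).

3

A width-3 tree decomposition is:
Bags: B1 = {2, 3, 4, 6}  B2 = {1, 2, 3, 6}  B3 = {1, 2, 5, 6}
Tree: B1–B2, B2–B3
Every bag has size at most 4, so the width is 4 − 1 = 3 and tw(G) ≤ 3. On the other hand G contains the 4-clique {1, 2, 3, 6}. A clique must lie in a single bag of any decomposition, so no decomposition can have width below 3. Combining the bounds, tw(G) = 3.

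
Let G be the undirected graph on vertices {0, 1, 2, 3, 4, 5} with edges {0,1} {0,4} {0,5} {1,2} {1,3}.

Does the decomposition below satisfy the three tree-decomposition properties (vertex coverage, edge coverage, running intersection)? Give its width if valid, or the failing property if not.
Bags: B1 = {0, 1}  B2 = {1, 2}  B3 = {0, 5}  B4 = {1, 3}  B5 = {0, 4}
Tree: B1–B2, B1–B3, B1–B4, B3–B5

Yes; width 1.

Vertex coverage: the bags together contain {0, 1, 2, 3, 4, 5}, the full vertex set. Edge coverage: each edge of G has both endpoints in at least one bag. Running intersection: for every vertex, the bags containing it form a connected subtree. All three properties hold, so this is a valid tree decomposition of width max|bag| − 1 = 1, and hence tw(G) ≤ 1.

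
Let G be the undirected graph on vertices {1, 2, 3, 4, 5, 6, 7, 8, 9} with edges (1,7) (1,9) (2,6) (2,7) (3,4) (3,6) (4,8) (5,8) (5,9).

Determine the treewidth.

A width-2 tree decomposition is:
Bags: B1 = {2, 6, 7}  B2 = {1, 6, 7}  B3 = {1, 6, 9}  B4 = {5, 6, 9}  B5 = {5, 6, 8}  B6 = {4, 6, 8}  B7 = {3, 4, 6}
Tree: B1–B2, B2–B3, B3–B4, B4–B5, B5–B6, B6–B7
Each bag holds 3 vertices, so the decomposition has width 2, which upper-bounds the treewidth. The edges 6–2–7–1–9–5–8–4–3–6 form a cycle, so G is not a tree and its treewidth is at least 2. Combining the bounds, tw(G) = 2.

2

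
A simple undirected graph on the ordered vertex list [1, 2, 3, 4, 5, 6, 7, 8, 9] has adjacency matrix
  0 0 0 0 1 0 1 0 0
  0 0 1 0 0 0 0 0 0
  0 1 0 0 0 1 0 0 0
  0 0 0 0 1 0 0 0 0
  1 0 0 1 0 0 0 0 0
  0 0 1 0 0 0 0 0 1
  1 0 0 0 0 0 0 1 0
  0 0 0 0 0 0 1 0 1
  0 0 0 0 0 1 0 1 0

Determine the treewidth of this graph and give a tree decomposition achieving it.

Treewidth 1.
One optimal decomposition is:
Bags: B1 = {2, 3}  B2 = {3, 6}  B3 = {6, 9}  B4 = {8, 9}  B5 = {7, 8}  B6 = {1, 7}  B7 = {1, 5}  B8 = {4, 5}
Tree: B1–B2, B2–B3, B3–B4, B4–B5, B5–B6, B6–B7, B7–B8

Every bag has size at most 2, so the width is 2 − 1 = 1 and tw(G) ≤ 1. Since G has at least one edge (e.g. 2–3), it is not an edgeless graph, so tw(G) ≥ 1. The upper and lower bounds meet at 1, so that is the treewidth.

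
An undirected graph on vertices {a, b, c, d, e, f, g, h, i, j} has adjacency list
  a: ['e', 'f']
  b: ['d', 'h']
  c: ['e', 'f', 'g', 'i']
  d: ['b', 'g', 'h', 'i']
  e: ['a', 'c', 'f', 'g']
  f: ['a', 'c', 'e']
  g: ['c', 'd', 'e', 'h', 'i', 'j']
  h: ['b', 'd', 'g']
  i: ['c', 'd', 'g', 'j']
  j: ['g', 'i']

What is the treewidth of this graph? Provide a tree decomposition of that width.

Every bag has size at most 3, so the width is 3 − 1 = 2 and tw(G) ≤ 2. On the other hand G contains the 3-clique {c, e, g}. A clique must lie in a single bag of any decomposition, so no decomposition can have width below 2. The upper and lower bounds meet at 2, so that is the treewidth.

Treewidth 2.
One such decomposition:
Bags: B1 = {c, e, g}  B2 = {c, g, i}  B3 = {c, e, f}  B4 = {d, g, i}  B5 = {a, e, f}  B6 = {d, g, h}  B7 = {g, i, j}  B8 = {b, d, h}
Tree: B1–B2, B1–B3, B2–B4, B3–B5, B4–B6, B2–B7, B6–B8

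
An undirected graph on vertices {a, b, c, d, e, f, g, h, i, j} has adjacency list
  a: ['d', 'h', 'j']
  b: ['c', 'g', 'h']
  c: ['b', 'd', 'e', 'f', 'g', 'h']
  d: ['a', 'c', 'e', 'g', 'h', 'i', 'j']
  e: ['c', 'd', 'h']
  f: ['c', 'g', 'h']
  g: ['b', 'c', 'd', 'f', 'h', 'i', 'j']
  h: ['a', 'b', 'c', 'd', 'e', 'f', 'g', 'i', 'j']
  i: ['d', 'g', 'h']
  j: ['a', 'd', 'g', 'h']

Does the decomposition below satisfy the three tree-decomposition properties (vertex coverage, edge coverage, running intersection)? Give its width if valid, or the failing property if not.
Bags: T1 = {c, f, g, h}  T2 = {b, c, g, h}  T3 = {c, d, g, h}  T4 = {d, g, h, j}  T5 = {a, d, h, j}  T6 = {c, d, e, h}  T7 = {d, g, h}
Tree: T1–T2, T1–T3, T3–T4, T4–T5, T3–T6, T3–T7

No — vertex i appears in no bag.

A tree decomposition must satisfy three properties: every vertex lies in some bag; for every edge, both endpoints lie together in some bag; and for every vertex, the bags containing it form a connected subtree. Here vertex i appears in no bag, so the decomposition is invalid.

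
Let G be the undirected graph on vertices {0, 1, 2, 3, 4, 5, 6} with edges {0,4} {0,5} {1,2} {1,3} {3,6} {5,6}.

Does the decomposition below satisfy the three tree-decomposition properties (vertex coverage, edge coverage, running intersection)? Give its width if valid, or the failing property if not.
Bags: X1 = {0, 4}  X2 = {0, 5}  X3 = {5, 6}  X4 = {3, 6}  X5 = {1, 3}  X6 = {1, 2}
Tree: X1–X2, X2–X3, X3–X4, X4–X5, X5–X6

Every vertex of G appears in some bag (union = {0, 1, 2, 3, 4, 5, 6}); every edge is covered by a bag; and for each vertex v the set of bags containing v is connected in the bag tree. The decomposition is therefore valid. The largest bag has 2 vertices, so the width is 1.

Yes; width 1.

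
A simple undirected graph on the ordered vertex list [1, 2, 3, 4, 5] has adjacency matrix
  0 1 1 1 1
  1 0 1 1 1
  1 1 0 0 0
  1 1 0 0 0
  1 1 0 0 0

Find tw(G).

A width-2 tree decomposition is:
Bags: B1 = {1, 2, 5}  B2 = {1, 2, 4}  B3 = {1, 2, 3}
Tree: B1–B2, B2–B3
Every bag has size at most 3, so the width is 3 − 1 = 2 and tw(G) ≤ 2. On the other hand G contains the 3-clique {1, 2, 3}. A clique must lie in a single bag of any decomposition, so no decomposition can have width below 2. Combining the bounds, tw(G) = 2.

2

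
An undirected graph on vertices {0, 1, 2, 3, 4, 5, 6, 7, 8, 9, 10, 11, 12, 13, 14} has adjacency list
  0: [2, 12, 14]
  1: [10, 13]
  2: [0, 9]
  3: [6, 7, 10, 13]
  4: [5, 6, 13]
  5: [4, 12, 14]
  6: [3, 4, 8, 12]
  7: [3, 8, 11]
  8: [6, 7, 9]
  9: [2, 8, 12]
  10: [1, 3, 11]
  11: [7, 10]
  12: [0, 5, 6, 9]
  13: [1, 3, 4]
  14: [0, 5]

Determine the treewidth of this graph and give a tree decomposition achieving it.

Every bag has size at most 4, so the width is 4 − 1 = 3 and tw(G) ≤ 3. For the lower bound: the 4 vertex sets {1,10,11}, {7}, {3}, {4,6,8,13} are disjoint, each induces a connected subgraph, and every pair is joined by at least one edge of G. Contracting each set to a single vertex therefore yields K_{4} as a minor, and since treewidth is minor-monotone, tw(G) ≥ tw(K_{4}) = 3. The upper and lower bounds meet at 3, so that is the treewidth.

Treewidth 3.
One optimal decomposition is:
Bags: B1 = {1, 7, 10, 11}  B2 = {1, 3, 7, 10}  B3 = {1, 3, 7, 13}  B4 = {3, 7, 8, 13}  B5 = {3, 6, 8, 13}  B6 = {4, 6, 8, 13}  B7 = {4, 6, 8, 9}  B8 = {4, 6, 9, 12}  B9 = {4, 5, 9, 12}  B10 = {2, 5, 9, 12}  B11 = {0, 2, 5, 12}  B12 = {0, 2, 5, 14}
Tree: B1–B2, B2–B3, B3–B4, B4–B5, B5–B6, B6–B7, B7–B8, B8–B9, B9–B10, B10–B11, B11–B12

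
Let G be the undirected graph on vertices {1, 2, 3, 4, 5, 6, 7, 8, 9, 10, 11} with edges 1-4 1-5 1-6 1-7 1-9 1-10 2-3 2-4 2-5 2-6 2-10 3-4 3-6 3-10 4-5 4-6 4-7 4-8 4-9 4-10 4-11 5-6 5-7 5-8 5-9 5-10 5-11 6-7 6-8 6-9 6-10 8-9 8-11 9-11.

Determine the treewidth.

A width-4 tree decomposition is:
Bags: B1 = {2, 4, 5, 6, 10}  B2 = {1, 4, 5, 6, 10}  B3 = {1, 4, 5, 6, 7}  B4 = {1, 4, 5, 6, 9}  B5 = {4, 5, 6, 8, 9}  B6 = {2, 3, 4, 6, 10}  B7 = {4, 5, 8, 9, 11}
Tree: B1–B2, B2–B3, B3–B4, B4–B5, B1–B6, B5–B7
Every bag has size at most 5, so the width is 5 − 1 = 4 and tw(G) ≤ 4. Conversely, {2, 3, 4, 6, 10} is a clique of size 5, and the vertices of any clique must share a bag in every tree decomposition; so some bag has ≥ 5 vertices and tw(G) ≥ 4. The upper and lower bounds meet at 4, so that is the treewidth.

4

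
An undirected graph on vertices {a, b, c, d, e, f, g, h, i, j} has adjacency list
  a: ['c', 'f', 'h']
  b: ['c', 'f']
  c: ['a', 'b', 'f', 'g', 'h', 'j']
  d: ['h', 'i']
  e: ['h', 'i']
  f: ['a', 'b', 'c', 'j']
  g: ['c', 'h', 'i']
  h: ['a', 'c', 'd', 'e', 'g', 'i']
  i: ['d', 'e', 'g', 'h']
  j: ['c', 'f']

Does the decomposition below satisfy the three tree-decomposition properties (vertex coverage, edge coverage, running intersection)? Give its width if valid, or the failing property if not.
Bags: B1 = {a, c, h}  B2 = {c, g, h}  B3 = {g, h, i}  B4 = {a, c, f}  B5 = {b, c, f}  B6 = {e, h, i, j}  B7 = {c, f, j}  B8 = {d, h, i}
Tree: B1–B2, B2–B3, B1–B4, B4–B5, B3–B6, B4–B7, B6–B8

A tree decomposition must satisfy three properties: every vertex lies in some bag; for every edge, both endpoints lie together in some bag; and for every vertex, the bags containing it form a connected subtree. Here bags containing vertex j are not connected in the tree, so the decomposition is invalid.

No — bags containing vertex j are not connected in the tree.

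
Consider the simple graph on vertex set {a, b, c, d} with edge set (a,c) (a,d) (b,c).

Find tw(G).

1

A width-1 tree decomposition is:
Bags: B1 = {b, c}  B2 = {a, c}  B3 = {a, d}
Tree: B1–B2, B2–B3
The largest bag has 2 vertices, giving width 1; this decomposition certifies tw(G) ≤ 1. G has an edge, so its treewidth is at least 1. Hence tw(G) = 1 exactly.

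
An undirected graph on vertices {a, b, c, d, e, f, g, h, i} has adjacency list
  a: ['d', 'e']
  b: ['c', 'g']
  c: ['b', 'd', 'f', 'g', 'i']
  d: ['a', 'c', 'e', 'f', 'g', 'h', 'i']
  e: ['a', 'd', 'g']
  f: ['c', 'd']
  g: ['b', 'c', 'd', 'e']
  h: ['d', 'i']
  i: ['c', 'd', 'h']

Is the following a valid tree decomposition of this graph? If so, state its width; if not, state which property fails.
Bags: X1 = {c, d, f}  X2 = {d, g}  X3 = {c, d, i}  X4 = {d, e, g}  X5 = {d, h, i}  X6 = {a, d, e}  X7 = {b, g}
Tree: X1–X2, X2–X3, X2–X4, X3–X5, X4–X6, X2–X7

No — edge (c,g) lies in no bag.

A tree decomposition must satisfy three properties: every vertex lies in some bag; for every edge, both endpoints lie together in some bag; and for every vertex, the bags containing it form a connected subtree. Here edge (c,g) lies in no bag, so the decomposition is invalid.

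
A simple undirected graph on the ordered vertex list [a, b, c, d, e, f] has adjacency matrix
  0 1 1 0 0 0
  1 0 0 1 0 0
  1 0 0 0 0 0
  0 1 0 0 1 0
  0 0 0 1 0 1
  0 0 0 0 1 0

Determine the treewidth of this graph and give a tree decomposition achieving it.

Treewidth 1.
Bags: B1 = {b, d}  B2 = {a, b}  B3 = {a, c}  B4 = {d, e}  B5 = {e, f}
Tree: B1–B2, B2–B3, B1–B4, B4–B5

Every bag has size at most 2, so the width is 2 − 1 = 1 and tw(G) ≤ 1. Since G has at least one edge (e.g. b–d), it is not an edgeless graph, so tw(G) ≥ 1. The upper and lower bounds meet at 1, so that is the treewidth.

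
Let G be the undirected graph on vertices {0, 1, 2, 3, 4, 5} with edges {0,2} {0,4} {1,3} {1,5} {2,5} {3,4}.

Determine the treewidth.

2

A width-2 tree decomposition is:
Bags: B1 = {1, 2, 5}  B2 = {1, 2, 3}  B3 = {2, 3, 4}  B4 = {0, 2, 4}
Tree: B1–B2, B2–B3, B3–B4
Each bag holds 3 vertices, so the decomposition has width 2, which upper-bounds the treewidth. The edges 2–5–1–3–4–0–2 form a cycle, so G is not a tree and its treewidth is at least 2. Combining the bounds, tw(G) = 2.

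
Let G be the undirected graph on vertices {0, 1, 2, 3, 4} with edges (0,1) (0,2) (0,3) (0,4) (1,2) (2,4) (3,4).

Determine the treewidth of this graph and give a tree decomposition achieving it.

The largest bag has 3 vertices, giving width 2; this decomposition certifies tw(G) ≤ 2. On the other hand G contains the 3-clique {0, 1, 2}. A clique must lie in a single bag of any decomposition, so no decomposition can have width below 2. Hence tw(G) = 2 exactly.

Treewidth 2.
Bags: B1 = {0, 3, 4}  B2 = {0, 2, 4}  B3 = {0, 1, 2}
Tree: B1–B2, B2–B3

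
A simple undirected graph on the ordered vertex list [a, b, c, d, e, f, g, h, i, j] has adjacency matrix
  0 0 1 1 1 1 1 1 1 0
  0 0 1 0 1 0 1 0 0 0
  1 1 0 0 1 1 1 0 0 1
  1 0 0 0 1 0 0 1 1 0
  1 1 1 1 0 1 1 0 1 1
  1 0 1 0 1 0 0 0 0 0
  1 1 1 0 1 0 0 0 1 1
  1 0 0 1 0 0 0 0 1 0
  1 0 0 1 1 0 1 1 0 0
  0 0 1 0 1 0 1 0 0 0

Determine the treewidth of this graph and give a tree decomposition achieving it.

Every bag has size at most 4, so the width is 4 − 1 = 3 and tw(G) ≤ 3. On the other hand G contains the 4-clique {a, d, e, i}. A clique must lie in a single bag of any decomposition, so no decomposition can have width below 3. Combining the bounds, tw(G) = 3.

Treewidth 3.
Bags: B1 = {a, c, e, g}  B2 = {a, e, g, i}  B3 = {b, c, e, g}  B4 = {a, c, e, f}  B5 = {c, e, g, j}  B6 = {a, d, e, i}  B7 = {a, d, h, i}
Tree: B1–B2, B1–B3, B1–B4, B3–B5, B2–B6, B6–B7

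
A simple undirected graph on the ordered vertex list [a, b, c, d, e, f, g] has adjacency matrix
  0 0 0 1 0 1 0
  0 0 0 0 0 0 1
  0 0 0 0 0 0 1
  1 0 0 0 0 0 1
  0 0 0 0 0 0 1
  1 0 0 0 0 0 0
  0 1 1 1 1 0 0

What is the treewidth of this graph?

A width-1 tree decomposition is:
Bags: B1 = {e, g}  B2 = {b, g}  B3 = {c, g}  B4 = {d, g}  B5 = {a, d}  B6 = {a, f}
Tree: B1–B2, B1–B3, B2–B4, B4–B5, B5–B6
Every bag has size at most 2, so the width is 2 − 1 = 1 and tw(G) ≤ 1. Any graph with an edge has treewidth ≥ 1, and G has the edge g–e. The upper and lower bounds meet at 1, so that is the treewidth.

1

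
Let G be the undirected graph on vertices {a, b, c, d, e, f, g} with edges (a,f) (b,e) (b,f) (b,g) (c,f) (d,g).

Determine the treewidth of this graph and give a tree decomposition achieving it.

Treewidth 1.
Bags: B1 = {b, g}  B2 = {b, f}  B3 = {b, e}  B4 = {a, f}  B5 = {d, g}  B6 = {c, f}
Tree: B1–B2, B1–B3, B2–B4, B1–B5, B4–B6

Each bag holds 2 vertices, so the decomposition has width 1, which upper-bounds the treewidth. Any graph with an edge has treewidth ≥ 1, and G has the edge g–b. The upper and lower bounds meet at 1, so that is the treewidth.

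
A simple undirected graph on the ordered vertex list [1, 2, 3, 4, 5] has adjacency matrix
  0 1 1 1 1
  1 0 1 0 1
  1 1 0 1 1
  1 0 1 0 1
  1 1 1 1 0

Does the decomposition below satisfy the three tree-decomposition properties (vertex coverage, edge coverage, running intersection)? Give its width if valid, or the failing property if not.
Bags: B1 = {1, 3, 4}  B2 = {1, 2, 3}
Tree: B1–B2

No — vertex 5 appears in no bag.

A tree decomposition must satisfy three properties: every vertex lies in some bag; for every edge, both endpoints lie together in some bag; and for every vertex, the bags containing it form a connected subtree. Here vertex 5 appears in no bag, so the decomposition is invalid.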